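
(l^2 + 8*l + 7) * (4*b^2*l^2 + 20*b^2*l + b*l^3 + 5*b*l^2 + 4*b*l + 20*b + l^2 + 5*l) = 4*b^2*l^4 + 52*b^2*l^3 + 188*b^2*l^2 + 140*b^2*l + b*l^5 + 13*b*l^4 + 51*b*l^3 + 87*b*l^2 + 188*b*l + 140*b + l^4 + 13*l^3 + 47*l^2 + 35*l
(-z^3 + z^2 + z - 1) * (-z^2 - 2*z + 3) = z^5 + z^4 - 6*z^3 + 2*z^2 + 5*z - 3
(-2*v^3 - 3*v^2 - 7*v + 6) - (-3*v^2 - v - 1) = -2*v^3 - 6*v + 7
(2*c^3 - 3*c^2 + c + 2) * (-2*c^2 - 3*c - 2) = -4*c^5 + 3*c^3 - c^2 - 8*c - 4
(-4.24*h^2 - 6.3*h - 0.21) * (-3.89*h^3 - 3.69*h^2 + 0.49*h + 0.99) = 16.4936*h^5 + 40.1526*h^4 + 21.9863*h^3 - 6.5097*h^2 - 6.3399*h - 0.2079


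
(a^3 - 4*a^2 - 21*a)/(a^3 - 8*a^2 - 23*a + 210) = a*(a + 3)/(a^2 - a - 30)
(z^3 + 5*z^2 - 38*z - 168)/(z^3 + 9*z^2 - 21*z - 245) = (z^2 - 2*z - 24)/(z^2 + 2*z - 35)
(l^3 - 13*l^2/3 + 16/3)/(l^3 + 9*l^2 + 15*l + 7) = (3*l^2 - 16*l + 16)/(3*(l^2 + 8*l + 7))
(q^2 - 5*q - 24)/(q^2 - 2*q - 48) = (q + 3)/(q + 6)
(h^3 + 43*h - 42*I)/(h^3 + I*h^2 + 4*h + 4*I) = (h^3 + 43*h - 42*I)/(h^3 + I*h^2 + 4*h + 4*I)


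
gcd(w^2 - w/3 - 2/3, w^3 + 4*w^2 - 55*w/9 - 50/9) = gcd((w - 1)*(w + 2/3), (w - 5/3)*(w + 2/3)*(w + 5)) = w + 2/3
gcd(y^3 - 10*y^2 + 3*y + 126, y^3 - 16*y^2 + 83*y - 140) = y - 7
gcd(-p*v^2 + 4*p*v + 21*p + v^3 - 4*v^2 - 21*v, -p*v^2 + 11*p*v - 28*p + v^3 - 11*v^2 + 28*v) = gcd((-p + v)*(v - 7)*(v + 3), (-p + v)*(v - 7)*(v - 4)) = p*v - 7*p - v^2 + 7*v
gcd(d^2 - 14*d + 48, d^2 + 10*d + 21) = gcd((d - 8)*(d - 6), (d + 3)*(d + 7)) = 1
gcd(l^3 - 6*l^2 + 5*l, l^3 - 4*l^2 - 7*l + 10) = l^2 - 6*l + 5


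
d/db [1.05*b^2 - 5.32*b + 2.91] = 2.1*b - 5.32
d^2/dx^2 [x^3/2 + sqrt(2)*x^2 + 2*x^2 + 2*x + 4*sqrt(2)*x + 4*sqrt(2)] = 3*x + 2*sqrt(2) + 4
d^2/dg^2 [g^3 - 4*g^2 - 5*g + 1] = 6*g - 8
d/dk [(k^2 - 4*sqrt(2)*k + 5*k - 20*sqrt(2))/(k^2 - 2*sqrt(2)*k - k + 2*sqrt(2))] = 2*(-3*k^2 + sqrt(2)*k^2 + 22*sqrt(2)*k - 48 - 5*sqrt(2))/(k^4 - 4*sqrt(2)*k^3 - 2*k^3 + 9*k^2 + 8*sqrt(2)*k^2 - 16*k - 4*sqrt(2)*k + 8)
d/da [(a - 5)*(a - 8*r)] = 2*a - 8*r - 5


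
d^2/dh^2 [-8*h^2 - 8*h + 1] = -16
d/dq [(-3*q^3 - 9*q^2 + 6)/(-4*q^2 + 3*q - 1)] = 6*(2*q^4 - 3*q^3 - 3*q^2 + 11*q - 3)/(16*q^4 - 24*q^3 + 17*q^2 - 6*q + 1)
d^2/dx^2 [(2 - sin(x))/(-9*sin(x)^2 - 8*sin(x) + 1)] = 3*(-27*sin(x)^4 + 267*sin(x)^3 - 87*sin(x)^2 - 173*sin(x) - 92)/((sin(x) + 1)^2*(9*sin(x) - 1)^3)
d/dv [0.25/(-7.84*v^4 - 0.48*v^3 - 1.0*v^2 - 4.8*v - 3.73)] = (7.84*v^3 + 0.36*v^2 + 0.5*v + 1.2)/(7.84*v^4 + 0.48*v^3 + 1.0*v^2 + 4.8*v + 3.73)^2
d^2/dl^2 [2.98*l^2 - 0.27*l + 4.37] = 5.96000000000000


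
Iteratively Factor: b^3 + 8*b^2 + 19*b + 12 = (b + 1)*(b^2 + 7*b + 12) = (b + 1)*(b + 3)*(b + 4)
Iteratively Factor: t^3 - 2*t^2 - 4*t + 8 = (t - 2)*(t^2 - 4) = (t - 2)^2*(t + 2)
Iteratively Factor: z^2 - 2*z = (z - 2)*(z)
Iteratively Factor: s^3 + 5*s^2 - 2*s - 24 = (s + 3)*(s^2 + 2*s - 8) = (s - 2)*(s + 3)*(s + 4)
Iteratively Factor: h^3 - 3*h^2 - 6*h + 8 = (h + 2)*(h^2 - 5*h + 4) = (h - 1)*(h + 2)*(h - 4)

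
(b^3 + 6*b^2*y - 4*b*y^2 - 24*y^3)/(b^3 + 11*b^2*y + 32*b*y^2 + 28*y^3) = (b^2 + 4*b*y - 12*y^2)/(b^2 + 9*b*y + 14*y^2)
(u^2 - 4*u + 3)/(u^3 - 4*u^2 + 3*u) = 1/u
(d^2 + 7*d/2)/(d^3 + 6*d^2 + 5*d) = (d + 7/2)/(d^2 + 6*d + 5)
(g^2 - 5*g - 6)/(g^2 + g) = (g - 6)/g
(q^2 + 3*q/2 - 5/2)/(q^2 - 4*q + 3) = (q + 5/2)/(q - 3)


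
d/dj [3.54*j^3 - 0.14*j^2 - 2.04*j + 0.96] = 10.62*j^2 - 0.28*j - 2.04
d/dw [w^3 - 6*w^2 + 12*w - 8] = 3*w^2 - 12*w + 12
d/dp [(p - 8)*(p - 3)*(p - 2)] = 3*p^2 - 26*p + 46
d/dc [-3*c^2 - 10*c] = -6*c - 10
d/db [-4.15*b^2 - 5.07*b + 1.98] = -8.3*b - 5.07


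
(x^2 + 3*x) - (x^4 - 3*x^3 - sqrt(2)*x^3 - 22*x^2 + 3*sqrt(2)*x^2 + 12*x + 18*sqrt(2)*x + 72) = -x^4 + sqrt(2)*x^3 + 3*x^3 - 3*sqrt(2)*x^2 + 23*x^2 - 18*sqrt(2)*x - 9*x - 72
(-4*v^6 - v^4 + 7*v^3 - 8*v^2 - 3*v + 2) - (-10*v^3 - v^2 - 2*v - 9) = -4*v^6 - v^4 + 17*v^3 - 7*v^2 - v + 11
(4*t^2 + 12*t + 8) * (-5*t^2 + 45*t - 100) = -20*t^4 + 120*t^3 + 100*t^2 - 840*t - 800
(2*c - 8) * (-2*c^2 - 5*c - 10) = -4*c^3 + 6*c^2 + 20*c + 80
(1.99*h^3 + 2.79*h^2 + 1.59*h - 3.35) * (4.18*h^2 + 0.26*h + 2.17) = 8.3182*h^5 + 12.1796*h^4 + 11.6899*h^3 - 7.5353*h^2 + 2.5793*h - 7.2695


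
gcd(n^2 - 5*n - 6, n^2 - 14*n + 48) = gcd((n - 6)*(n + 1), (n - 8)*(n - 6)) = n - 6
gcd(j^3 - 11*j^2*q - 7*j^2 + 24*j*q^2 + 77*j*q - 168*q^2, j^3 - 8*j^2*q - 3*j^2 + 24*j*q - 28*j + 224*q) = -j^2 + 8*j*q + 7*j - 56*q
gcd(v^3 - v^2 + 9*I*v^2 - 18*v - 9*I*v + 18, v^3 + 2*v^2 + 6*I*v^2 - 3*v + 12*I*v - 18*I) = v^2 + v*(-1 + 6*I) - 6*I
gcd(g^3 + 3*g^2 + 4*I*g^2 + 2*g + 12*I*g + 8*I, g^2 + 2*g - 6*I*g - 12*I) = g + 2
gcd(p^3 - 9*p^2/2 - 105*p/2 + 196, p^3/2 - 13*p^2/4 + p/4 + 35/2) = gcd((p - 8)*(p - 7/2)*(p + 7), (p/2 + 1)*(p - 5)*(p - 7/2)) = p - 7/2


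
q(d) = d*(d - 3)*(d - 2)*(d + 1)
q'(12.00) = 5214.00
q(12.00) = 14040.00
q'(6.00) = 450.00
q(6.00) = 504.00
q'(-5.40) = -984.58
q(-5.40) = 1476.92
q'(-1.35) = -28.41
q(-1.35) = 6.89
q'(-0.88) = -7.78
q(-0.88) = -1.18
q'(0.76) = 2.34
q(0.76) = 3.72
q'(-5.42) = -994.24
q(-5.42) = 1496.71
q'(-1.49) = -36.85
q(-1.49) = 11.44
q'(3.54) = 40.15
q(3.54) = 13.37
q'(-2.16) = -94.62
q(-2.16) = 53.78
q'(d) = d*(d - 3)*(d - 2) + d*(d - 3)*(d + 1) + d*(d - 2)*(d + 1) + (d - 3)*(d - 2)*(d + 1) = 4*d^3 - 12*d^2 + 2*d + 6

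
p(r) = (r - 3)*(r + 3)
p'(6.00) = 12.00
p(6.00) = 27.00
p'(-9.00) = -18.00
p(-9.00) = 72.00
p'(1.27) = 2.54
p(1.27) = -7.39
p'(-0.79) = -1.58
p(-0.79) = -8.38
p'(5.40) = 10.80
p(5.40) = 20.16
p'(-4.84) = -9.68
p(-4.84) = 14.43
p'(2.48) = 4.96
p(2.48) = -2.85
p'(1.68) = 3.36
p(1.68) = -6.18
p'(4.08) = 8.16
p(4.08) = 7.65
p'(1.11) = 2.22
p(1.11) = -7.77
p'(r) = 2*r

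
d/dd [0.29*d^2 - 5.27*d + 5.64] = 0.58*d - 5.27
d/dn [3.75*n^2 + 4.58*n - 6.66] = 7.5*n + 4.58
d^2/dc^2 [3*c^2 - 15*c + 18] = 6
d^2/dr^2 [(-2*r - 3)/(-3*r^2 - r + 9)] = 2*((2*r + 3)*(6*r + 1)^2 - (18*r + 11)*(3*r^2 + r - 9))/(3*r^2 + r - 9)^3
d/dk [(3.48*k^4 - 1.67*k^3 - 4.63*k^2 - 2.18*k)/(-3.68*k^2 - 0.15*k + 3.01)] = (-25.6128*k^5 + 4.5796*k^4 + 42.4002*k^3 - 22.408*k^2 - 27.8726*k - 6.5618)/(13.5424*k^4 + 1.104*k^3 - 22.1311*k^2 - 0.903*k + 9.0601)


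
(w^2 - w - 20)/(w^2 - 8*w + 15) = (w + 4)/(w - 3)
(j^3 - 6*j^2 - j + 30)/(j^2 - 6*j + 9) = (j^2 - 3*j - 10)/(j - 3)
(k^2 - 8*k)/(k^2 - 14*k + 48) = k/(k - 6)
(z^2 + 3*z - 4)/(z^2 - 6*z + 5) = (z + 4)/(z - 5)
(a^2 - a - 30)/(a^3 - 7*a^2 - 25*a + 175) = (a - 6)/(a^2 - 12*a + 35)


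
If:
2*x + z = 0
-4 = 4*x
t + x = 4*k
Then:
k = t/4 - 1/4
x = -1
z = 2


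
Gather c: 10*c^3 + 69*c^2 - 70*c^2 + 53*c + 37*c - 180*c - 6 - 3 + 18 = 10*c^3 - c^2 - 90*c + 9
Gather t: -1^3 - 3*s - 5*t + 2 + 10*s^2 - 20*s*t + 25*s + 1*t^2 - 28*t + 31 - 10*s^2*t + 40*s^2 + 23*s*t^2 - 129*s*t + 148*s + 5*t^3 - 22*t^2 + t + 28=50*s^2 + 170*s + 5*t^3 + t^2*(23*s - 21) + t*(-10*s^2 - 149*s - 32) + 60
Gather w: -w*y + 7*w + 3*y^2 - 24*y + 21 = w*(7 - y) + 3*y^2 - 24*y + 21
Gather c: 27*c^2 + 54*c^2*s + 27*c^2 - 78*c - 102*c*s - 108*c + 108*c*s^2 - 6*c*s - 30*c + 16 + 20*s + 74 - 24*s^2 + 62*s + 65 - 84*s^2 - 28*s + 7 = c^2*(54*s + 54) + c*(108*s^2 - 108*s - 216) - 108*s^2 + 54*s + 162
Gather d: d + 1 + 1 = d + 2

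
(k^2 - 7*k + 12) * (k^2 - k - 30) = k^4 - 8*k^3 - 11*k^2 + 198*k - 360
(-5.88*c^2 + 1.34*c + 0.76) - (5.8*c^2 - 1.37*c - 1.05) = -11.68*c^2 + 2.71*c + 1.81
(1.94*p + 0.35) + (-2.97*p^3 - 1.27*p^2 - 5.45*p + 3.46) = -2.97*p^3 - 1.27*p^2 - 3.51*p + 3.81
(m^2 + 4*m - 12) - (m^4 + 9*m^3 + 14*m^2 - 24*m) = -m^4 - 9*m^3 - 13*m^2 + 28*m - 12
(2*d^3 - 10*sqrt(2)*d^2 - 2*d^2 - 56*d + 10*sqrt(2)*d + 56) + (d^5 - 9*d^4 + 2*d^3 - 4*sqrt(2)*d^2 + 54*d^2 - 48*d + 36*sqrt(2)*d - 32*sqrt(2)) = d^5 - 9*d^4 + 4*d^3 - 14*sqrt(2)*d^2 + 52*d^2 - 104*d + 46*sqrt(2)*d - 32*sqrt(2) + 56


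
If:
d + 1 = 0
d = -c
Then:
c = 1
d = -1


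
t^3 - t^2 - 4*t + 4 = (t - 2)*(t - 1)*(t + 2)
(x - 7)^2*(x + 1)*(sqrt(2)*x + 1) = sqrt(2)*x^4 - 13*sqrt(2)*x^3 + x^3 - 13*x^2 + 35*sqrt(2)*x^2 + 35*x + 49*sqrt(2)*x + 49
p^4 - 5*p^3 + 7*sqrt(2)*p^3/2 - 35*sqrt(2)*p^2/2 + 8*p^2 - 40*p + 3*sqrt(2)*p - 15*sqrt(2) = (p - 5)*(p + sqrt(2))^2*(p + 3*sqrt(2)/2)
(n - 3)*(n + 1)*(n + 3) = n^3 + n^2 - 9*n - 9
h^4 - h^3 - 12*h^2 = h^2*(h - 4)*(h + 3)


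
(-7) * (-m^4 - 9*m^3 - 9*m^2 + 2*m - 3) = 7*m^4 + 63*m^3 + 63*m^2 - 14*m + 21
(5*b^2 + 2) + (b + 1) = 5*b^2 + b + 3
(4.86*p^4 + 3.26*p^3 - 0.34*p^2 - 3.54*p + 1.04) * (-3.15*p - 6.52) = -15.309*p^5 - 41.9562*p^4 - 20.1842*p^3 + 13.3678*p^2 + 19.8048*p - 6.7808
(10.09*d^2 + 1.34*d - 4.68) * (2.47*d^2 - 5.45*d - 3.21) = 24.9223*d^4 - 51.6807*d^3 - 51.2515*d^2 + 21.2046*d + 15.0228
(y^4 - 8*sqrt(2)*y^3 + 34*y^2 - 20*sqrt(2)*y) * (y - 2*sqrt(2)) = y^5 - 10*sqrt(2)*y^4 + 66*y^3 - 88*sqrt(2)*y^2 + 80*y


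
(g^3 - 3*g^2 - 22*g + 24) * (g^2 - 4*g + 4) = g^5 - 7*g^4 - 6*g^3 + 100*g^2 - 184*g + 96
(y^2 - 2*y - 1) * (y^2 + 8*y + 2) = y^4 + 6*y^3 - 15*y^2 - 12*y - 2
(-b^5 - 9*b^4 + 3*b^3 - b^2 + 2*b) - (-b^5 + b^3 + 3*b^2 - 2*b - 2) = -9*b^4 + 2*b^3 - 4*b^2 + 4*b + 2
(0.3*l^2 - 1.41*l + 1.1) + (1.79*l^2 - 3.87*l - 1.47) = 2.09*l^2 - 5.28*l - 0.37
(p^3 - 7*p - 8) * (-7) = -7*p^3 + 49*p + 56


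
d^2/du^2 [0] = 0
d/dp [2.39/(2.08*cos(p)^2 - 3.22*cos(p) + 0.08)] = (9.9424*cos(p) - 7.6958)*sin(p)/(2.08*cos(p)^2 - 3.22*cos(p) + 0.08)^2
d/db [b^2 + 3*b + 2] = 2*b + 3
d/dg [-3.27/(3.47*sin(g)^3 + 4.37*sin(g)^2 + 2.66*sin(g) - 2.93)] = (34.0407*sin(g)^2 + 28.5798*sin(g) + 8.6982)*cos(g)/(3.47*sin(g)^3 + 4.37*sin(g)^2 + 2.66*sin(g) - 2.93)^2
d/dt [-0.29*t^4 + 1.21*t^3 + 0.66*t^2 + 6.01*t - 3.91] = -1.16*t^3 + 3.63*t^2 + 1.32*t + 6.01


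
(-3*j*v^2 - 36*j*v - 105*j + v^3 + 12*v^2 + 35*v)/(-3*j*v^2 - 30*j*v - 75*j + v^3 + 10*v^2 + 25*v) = (v + 7)/(v + 5)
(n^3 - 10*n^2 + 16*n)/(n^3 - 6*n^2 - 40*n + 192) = n*(n - 2)/(n^2 + 2*n - 24)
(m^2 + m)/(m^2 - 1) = m/(m - 1)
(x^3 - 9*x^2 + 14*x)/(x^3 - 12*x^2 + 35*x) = (x - 2)/(x - 5)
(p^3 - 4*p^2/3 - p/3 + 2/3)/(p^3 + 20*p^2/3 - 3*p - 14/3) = (p - 1)/(p + 7)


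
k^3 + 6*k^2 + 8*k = k*(k + 2)*(k + 4)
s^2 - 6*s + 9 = (s - 3)^2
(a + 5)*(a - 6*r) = a^2 - 6*a*r + 5*a - 30*r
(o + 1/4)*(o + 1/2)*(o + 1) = o^3 + 7*o^2/4 + 7*o/8 + 1/8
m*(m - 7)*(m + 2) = m^3 - 5*m^2 - 14*m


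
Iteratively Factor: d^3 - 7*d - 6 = (d - 3)*(d^2 + 3*d + 2) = (d - 3)*(d + 2)*(d + 1)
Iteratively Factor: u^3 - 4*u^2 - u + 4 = (u - 4)*(u^2 - 1) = (u - 4)*(u - 1)*(u + 1)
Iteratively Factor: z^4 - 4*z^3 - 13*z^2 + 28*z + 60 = (z + 2)*(z^3 - 6*z^2 - z + 30) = (z - 5)*(z + 2)*(z^2 - z - 6) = (z - 5)*(z - 3)*(z + 2)*(z + 2)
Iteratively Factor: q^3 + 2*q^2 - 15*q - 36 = (q - 4)*(q^2 + 6*q + 9) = (q - 4)*(q + 3)*(q + 3)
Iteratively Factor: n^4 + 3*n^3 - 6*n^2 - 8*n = (n + 4)*(n^3 - n^2 - 2*n) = (n + 1)*(n + 4)*(n^2 - 2*n) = (n - 2)*(n + 1)*(n + 4)*(n)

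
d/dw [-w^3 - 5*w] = -3*w^2 - 5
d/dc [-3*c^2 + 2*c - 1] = 2 - 6*c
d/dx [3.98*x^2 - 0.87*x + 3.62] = 7.96*x - 0.87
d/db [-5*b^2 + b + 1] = 1 - 10*b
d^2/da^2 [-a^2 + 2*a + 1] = -2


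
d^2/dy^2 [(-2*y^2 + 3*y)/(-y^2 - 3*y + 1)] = 2*(-9*y^3 + 6*y^2 - 9*y - 7)/(y^6 + 9*y^5 + 24*y^4 + 9*y^3 - 24*y^2 + 9*y - 1)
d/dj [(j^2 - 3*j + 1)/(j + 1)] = (j^2 + 2*j - 4)/(j^2 + 2*j + 1)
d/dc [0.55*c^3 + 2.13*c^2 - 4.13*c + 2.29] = 1.65*c^2 + 4.26*c - 4.13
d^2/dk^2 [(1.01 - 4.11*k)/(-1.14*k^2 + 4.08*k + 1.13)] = ((35.8404 - 28.1124*k)*(-1.14*k^2 + 4.08*k + 1.13) - (2.28*k - 4.08)*(4.11*k - 1.01)*(4.56*k - 8.16))/(-1.14*k^2 + 4.08*k + 1.13)^3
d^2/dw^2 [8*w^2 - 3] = 16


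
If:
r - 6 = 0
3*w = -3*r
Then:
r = 6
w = -6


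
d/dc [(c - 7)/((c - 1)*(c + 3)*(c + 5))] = 2*(-c^3 + 7*c^2 + 49*c + 17)/(c^6 + 14*c^5 + 63*c^4 + 68*c^3 - 161*c^2 - 210*c + 225)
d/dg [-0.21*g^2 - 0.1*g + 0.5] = -0.42*g - 0.1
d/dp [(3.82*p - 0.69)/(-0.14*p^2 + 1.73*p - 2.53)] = (0.5348*p^2 - 0.1932*p - 8.4709)/(0.0196*p^4 - 0.4844*p^3 + 3.7013*p^2 - 8.7538*p + 6.4009)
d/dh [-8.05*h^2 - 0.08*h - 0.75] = -16.1*h - 0.08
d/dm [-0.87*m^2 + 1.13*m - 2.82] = 1.13 - 1.74*m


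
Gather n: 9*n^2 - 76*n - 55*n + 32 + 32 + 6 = 9*n^2 - 131*n + 70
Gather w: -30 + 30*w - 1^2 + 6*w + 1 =36*w - 30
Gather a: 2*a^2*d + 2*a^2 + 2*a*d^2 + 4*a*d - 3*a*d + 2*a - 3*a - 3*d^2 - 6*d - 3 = a^2*(2*d + 2) + a*(2*d^2 + d - 1) - 3*d^2 - 6*d - 3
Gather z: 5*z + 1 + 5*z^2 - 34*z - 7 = 5*z^2 - 29*z - 6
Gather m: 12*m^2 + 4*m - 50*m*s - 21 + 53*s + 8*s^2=12*m^2 + m*(4 - 50*s) + 8*s^2 + 53*s - 21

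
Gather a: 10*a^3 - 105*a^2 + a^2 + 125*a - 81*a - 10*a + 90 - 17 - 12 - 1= 10*a^3 - 104*a^2 + 34*a + 60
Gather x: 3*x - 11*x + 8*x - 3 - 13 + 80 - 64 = 0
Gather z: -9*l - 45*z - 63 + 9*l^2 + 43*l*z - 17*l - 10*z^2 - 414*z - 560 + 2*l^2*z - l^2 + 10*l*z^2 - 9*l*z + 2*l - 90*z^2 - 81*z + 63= 8*l^2 - 24*l + z^2*(10*l - 100) + z*(2*l^2 + 34*l - 540) - 560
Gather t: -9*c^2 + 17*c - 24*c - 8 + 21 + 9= -9*c^2 - 7*c + 22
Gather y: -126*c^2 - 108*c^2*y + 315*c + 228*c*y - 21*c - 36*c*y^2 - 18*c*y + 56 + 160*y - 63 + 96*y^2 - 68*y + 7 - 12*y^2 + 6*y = -126*c^2 + 294*c + y^2*(84 - 36*c) + y*(-108*c^2 + 210*c + 98)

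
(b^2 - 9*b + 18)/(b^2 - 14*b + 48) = (b - 3)/(b - 8)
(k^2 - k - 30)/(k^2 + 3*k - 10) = (k - 6)/(k - 2)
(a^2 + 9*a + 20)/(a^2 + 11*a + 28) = (a + 5)/(a + 7)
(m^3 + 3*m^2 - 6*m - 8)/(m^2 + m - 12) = (m^2 - m - 2)/(m - 3)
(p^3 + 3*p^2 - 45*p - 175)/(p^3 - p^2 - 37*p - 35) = (p + 5)/(p + 1)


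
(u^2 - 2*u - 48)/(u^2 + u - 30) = (u - 8)/(u - 5)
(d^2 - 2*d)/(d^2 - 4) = d/(d + 2)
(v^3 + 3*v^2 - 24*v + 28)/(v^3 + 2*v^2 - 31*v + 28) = (v^2 - 4*v + 4)/(v^2 - 5*v + 4)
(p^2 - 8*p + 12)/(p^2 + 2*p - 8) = (p - 6)/(p + 4)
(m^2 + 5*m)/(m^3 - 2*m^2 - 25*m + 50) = m/(m^2 - 7*m + 10)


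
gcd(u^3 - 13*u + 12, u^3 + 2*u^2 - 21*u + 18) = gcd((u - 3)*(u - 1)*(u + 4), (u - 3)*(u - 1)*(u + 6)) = u^2 - 4*u + 3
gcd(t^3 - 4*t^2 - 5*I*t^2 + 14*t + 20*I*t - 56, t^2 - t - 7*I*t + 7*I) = t - 7*I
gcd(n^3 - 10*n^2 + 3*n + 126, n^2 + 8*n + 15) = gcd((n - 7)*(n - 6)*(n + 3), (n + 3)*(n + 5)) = n + 3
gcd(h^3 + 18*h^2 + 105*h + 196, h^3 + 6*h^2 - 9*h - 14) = h + 7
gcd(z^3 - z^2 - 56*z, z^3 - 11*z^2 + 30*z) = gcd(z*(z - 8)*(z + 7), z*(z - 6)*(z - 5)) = z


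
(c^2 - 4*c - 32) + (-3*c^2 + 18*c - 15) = -2*c^2 + 14*c - 47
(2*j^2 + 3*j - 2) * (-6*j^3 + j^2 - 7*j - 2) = -12*j^5 - 16*j^4 + j^3 - 27*j^2 + 8*j + 4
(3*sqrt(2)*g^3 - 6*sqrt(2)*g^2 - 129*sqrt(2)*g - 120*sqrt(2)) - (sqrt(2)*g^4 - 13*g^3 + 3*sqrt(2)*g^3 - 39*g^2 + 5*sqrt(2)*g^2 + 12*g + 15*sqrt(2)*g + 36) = -sqrt(2)*g^4 + 13*g^3 - 11*sqrt(2)*g^2 + 39*g^2 - 144*sqrt(2)*g - 12*g - 120*sqrt(2) - 36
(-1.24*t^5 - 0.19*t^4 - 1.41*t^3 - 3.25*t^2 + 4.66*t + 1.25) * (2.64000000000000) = -3.2736*t^5 - 0.5016*t^4 - 3.7224*t^3 - 8.58*t^2 + 12.3024*t + 3.3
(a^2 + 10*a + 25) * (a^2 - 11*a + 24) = a^4 - a^3 - 61*a^2 - 35*a + 600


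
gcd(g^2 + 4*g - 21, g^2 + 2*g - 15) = g - 3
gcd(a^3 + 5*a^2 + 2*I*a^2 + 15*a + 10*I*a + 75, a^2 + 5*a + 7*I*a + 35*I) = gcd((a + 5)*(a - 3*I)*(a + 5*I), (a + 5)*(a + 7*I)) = a + 5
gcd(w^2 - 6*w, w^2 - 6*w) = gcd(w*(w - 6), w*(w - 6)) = w^2 - 6*w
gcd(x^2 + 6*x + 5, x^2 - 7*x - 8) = x + 1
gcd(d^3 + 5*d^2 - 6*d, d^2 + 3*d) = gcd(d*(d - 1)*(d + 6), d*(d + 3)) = d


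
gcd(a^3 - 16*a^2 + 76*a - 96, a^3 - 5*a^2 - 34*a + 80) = a^2 - 10*a + 16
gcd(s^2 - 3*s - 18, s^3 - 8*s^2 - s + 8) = 1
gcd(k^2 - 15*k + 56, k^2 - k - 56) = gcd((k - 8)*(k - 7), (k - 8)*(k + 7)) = k - 8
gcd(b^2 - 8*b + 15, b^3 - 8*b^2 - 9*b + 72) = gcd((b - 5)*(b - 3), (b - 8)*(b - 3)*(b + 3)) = b - 3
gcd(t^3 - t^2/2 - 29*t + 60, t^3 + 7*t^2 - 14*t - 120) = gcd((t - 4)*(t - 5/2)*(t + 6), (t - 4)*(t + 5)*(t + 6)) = t^2 + 2*t - 24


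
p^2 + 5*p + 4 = (p + 1)*(p + 4)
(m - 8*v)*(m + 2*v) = m^2 - 6*m*v - 16*v^2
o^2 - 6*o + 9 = (o - 3)^2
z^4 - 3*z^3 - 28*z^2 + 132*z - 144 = (z - 4)*(z - 3)*(z - 2)*(z + 6)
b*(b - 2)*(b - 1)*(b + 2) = b^4 - b^3 - 4*b^2 + 4*b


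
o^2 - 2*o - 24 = (o - 6)*(o + 4)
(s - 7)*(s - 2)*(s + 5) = s^3 - 4*s^2 - 31*s + 70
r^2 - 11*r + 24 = (r - 8)*(r - 3)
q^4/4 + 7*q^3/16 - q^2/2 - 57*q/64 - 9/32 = (q/4 + 1/2)*(q - 3/2)*(q + 1/2)*(q + 3/4)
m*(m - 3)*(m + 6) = m^3 + 3*m^2 - 18*m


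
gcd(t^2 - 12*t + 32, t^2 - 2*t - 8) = t - 4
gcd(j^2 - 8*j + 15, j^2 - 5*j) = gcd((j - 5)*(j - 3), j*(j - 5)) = j - 5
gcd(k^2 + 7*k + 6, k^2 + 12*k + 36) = k + 6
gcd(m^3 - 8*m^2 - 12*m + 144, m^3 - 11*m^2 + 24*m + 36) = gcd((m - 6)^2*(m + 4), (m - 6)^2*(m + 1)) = m^2 - 12*m + 36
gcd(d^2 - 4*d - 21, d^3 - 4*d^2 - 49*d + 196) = d - 7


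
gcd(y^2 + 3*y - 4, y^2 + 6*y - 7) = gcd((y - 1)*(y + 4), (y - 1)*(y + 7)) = y - 1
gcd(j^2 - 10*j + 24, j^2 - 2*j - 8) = j - 4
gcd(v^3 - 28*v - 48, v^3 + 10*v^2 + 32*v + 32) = v^2 + 6*v + 8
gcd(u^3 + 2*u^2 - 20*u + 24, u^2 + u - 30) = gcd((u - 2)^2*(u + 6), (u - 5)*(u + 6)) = u + 6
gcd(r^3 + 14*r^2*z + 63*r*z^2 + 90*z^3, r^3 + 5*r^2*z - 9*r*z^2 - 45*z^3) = r^2 + 8*r*z + 15*z^2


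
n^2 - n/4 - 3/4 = (n - 1)*(n + 3/4)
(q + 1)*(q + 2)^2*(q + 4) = q^4 + 9*q^3 + 28*q^2 + 36*q + 16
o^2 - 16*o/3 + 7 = (o - 3)*(o - 7/3)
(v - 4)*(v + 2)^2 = v^3 - 12*v - 16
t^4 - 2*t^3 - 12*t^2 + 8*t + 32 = (t - 4)*(t - 2)*(t + 2)^2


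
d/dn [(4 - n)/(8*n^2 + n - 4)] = (-8*n^2 - n + (n - 4)*(16*n + 1) + 4)/(8*n^2 + n - 4)^2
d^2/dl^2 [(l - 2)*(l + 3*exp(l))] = 3*l*exp(l) + 2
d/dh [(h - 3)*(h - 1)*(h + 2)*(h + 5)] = 4*h^3 + 9*h^2 - 30*h - 19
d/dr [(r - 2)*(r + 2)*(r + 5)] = 3*r^2 + 10*r - 4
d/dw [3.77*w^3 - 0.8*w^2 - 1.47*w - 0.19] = 11.31*w^2 - 1.6*w - 1.47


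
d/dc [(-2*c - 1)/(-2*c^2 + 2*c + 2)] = (c^2 - c - (2*c - 1)*(2*c + 1)/2 - 1)/(-c^2 + c + 1)^2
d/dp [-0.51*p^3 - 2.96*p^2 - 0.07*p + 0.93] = -1.53*p^2 - 5.92*p - 0.07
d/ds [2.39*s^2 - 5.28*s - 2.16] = 4.78*s - 5.28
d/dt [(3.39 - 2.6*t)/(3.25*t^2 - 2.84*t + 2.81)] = (8.45*t^2 - 22.035*t + 2.3216)/(10.5625*t^4 - 18.46*t^3 + 26.3306*t^2 - 15.9608*t + 7.8961)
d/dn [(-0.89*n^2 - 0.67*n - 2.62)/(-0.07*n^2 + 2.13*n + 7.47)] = (-1.9426*n^2 - 13.6634*n + 0.575699999999999)/(0.0049*n^4 - 0.2982*n^3 + 3.4911*n^2 + 31.8222*n + 55.8009)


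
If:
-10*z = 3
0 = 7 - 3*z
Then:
No Solution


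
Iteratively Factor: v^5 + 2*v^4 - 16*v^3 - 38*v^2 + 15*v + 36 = (v + 3)*(v^4 - v^3 - 13*v^2 + v + 12) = (v + 3)^2*(v^3 - 4*v^2 - v + 4) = (v + 1)*(v + 3)^2*(v^2 - 5*v + 4) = (v - 1)*(v + 1)*(v + 3)^2*(v - 4)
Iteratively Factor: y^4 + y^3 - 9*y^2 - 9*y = (y + 1)*(y^3 - 9*y) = y*(y + 1)*(y^2 - 9) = y*(y - 3)*(y + 1)*(y + 3)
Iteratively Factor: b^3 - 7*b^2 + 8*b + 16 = (b - 4)*(b^2 - 3*b - 4) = (b - 4)^2*(b + 1)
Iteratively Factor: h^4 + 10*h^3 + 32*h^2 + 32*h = (h + 4)*(h^3 + 6*h^2 + 8*h) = (h + 2)*(h + 4)*(h^2 + 4*h) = (h + 2)*(h + 4)^2*(h)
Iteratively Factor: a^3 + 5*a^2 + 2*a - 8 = (a + 4)*(a^2 + a - 2) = (a - 1)*(a + 4)*(a + 2)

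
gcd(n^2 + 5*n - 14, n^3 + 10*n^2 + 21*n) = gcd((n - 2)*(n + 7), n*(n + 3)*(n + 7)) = n + 7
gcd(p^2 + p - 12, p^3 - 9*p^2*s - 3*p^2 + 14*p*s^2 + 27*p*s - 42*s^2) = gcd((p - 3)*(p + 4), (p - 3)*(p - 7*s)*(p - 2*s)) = p - 3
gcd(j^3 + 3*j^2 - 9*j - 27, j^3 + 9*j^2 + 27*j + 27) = j^2 + 6*j + 9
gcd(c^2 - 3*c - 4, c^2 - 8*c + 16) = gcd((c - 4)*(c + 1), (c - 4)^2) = c - 4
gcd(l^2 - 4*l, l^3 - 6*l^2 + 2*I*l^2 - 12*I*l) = l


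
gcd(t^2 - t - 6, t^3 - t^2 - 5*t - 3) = t - 3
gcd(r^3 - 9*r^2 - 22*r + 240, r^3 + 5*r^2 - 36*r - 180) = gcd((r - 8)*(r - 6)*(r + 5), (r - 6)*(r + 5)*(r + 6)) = r^2 - r - 30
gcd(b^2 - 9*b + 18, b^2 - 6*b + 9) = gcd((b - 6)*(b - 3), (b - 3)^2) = b - 3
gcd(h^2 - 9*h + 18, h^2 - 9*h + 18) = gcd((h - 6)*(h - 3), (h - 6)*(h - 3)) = h^2 - 9*h + 18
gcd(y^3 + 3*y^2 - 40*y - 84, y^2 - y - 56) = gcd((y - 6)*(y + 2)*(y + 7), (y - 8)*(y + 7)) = y + 7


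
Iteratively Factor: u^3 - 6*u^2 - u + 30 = (u - 3)*(u^2 - 3*u - 10) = (u - 3)*(u + 2)*(u - 5)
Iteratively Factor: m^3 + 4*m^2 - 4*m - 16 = (m + 2)*(m^2 + 2*m - 8) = (m + 2)*(m + 4)*(m - 2)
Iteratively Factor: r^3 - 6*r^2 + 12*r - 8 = (r - 2)*(r^2 - 4*r + 4) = (r - 2)^2*(r - 2)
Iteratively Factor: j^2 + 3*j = (j + 3)*(j)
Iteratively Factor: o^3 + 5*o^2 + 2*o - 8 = (o + 4)*(o^2 + o - 2) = (o + 2)*(o + 4)*(o - 1)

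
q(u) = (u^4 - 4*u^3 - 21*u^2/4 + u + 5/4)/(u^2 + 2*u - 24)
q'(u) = (-2*u - 2)*(u^4 - 4*u^3 - 21*u^2/4 + u + 5/4)/(u^2 + 2*u - 24)^2 + (4*u^3 - 12*u^2 - 21*u/2 + 1)/(u^2 + 2*u - 24)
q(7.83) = 28.81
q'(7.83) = 11.22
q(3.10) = 8.90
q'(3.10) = 12.30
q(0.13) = -0.05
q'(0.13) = 0.02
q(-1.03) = -0.01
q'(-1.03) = 0.21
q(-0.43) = -0.01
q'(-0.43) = -0.12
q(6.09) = 11.27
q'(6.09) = 9.33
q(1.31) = 0.64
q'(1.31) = 1.39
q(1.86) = 1.71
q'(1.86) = 2.62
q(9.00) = 43.07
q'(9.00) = 13.19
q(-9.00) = 231.90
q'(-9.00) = -2.11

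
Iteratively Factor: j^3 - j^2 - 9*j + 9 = (j - 1)*(j^2 - 9) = (j - 3)*(j - 1)*(j + 3)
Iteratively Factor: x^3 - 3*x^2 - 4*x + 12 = (x - 2)*(x^2 - x - 6) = (x - 3)*(x - 2)*(x + 2)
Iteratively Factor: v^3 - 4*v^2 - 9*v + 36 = (v - 4)*(v^2 - 9) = (v - 4)*(v + 3)*(v - 3)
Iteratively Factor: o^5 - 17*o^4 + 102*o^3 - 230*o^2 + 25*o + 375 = (o - 5)*(o^4 - 12*o^3 + 42*o^2 - 20*o - 75) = (o - 5)*(o + 1)*(o^3 - 13*o^2 + 55*o - 75) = (o - 5)^2*(o + 1)*(o^2 - 8*o + 15) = (o - 5)^3*(o + 1)*(o - 3)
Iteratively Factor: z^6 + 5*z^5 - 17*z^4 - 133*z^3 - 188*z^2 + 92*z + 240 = (z + 3)*(z^5 + 2*z^4 - 23*z^3 - 64*z^2 + 4*z + 80) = (z - 5)*(z + 3)*(z^4 + 7*z^3 + 12*z^2 - 4*z - 16) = (z - 5)*(z + 2)*(z + 3)*(z^3 + 5*z^2 + 2*z - 8) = (z - 5)*(z + 2)^2*(z + 3)*(z^2 + 3*z - 4) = (z - 5)*(z + 2)^2*(z + 3)*(z + 4)*(z - 1)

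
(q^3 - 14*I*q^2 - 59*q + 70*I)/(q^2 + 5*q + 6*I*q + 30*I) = (q^3 - 14*I*q^2 - 59*q + 70*I)/(q^2 + q*(5 + 6*I) + 30*I)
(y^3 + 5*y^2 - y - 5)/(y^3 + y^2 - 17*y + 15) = (y + 1)/(y - 3)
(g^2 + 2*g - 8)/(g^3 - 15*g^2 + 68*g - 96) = (g^2 + 2*g - 8)/(g^3 - 15*g^2 + 68*g - 96)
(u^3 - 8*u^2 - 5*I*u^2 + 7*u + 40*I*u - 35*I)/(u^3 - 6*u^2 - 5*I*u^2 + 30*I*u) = (u^2 - 8*u + 7)/(u*(u - 6))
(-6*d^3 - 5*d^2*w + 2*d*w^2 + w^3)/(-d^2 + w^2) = (-6*d^2 + d*w + w^2)/(-d + w)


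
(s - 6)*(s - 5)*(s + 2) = s^3 - 9*s^2 + 8*s + 60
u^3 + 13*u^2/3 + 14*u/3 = u*(u + 2)*(u + 7/3)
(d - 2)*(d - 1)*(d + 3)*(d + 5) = d^4 + 5*d^3 - 7*d^2 - 29*d + 30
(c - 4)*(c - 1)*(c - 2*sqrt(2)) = c^3 - 5*c^2 - 2*sqrt(2)*c^2 + 4*c + 10*sqrt(2)*c - 8*sqrt(2)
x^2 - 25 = (x - 5)*(x + 5)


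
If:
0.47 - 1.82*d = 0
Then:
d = 0.26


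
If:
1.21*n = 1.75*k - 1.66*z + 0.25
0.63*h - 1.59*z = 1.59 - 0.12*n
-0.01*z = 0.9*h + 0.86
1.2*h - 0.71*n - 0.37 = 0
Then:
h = -0.94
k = -3.05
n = -2.11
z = -1.53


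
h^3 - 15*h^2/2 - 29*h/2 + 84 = (h - 8)*(h - 3)*(h + 7/2)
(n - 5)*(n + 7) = n^2 + 2*n - 35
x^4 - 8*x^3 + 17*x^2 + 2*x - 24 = (x - 4)*(x - 3)*(x - 2)*(x + 1)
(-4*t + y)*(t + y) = -4*t^2 - 3*t*y + y^2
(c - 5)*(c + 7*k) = c^2 + 7*c*k - 5*c - 35*k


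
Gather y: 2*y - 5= 2*y - 5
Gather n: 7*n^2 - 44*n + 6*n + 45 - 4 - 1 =7*n^2 - 38*n + 40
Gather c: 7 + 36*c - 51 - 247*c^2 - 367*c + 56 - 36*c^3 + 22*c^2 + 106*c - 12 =-36*c^3 - 225*c^2 - 225*c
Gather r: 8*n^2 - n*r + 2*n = 8*n^2 - n*r + 2*n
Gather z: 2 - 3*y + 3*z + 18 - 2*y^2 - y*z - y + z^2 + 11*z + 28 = -2*y^2 - 4*y + z^2 + z*(14 - y) + 48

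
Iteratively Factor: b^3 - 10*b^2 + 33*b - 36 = (b - 3)*(b^2 - 7*b + 12) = (b - 4)*(b - 3)*(b - 3)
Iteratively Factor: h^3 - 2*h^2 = (h)*(h^2 - 2*h) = h^2*(h - 2)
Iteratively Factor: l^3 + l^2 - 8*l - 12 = (l + 2)*(l^2 - l - 6) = (l + 2)^2*(l - 3)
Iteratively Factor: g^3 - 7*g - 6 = (g + 2)*(g^2 - 2*g - 3) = (g - 3)*(g + 2)*(g + 1)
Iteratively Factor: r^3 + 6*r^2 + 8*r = (r + 4)*(r^2 + 2*r) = (r + 2)*(r + 4)*(r)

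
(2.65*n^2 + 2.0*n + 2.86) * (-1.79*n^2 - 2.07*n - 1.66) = -4.7435*n^4 - 9.0655*n^3 - 13.6584*n^2 - 9.2402*n - 4.7476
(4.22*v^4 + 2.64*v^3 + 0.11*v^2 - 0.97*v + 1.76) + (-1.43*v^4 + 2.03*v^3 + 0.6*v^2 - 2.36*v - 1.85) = 2.79*v^4 + 4.67*v^3 + 0.71*v^2 - 3.33*v - 0.0900000000000001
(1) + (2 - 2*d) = 3 - 2*d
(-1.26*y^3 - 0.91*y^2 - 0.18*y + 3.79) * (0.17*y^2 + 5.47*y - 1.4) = -0.2142*y^5 - 7.0469*y^4 - 3.2443*y^3 + 0.9337*y^2 + 20.9833*y - 5.306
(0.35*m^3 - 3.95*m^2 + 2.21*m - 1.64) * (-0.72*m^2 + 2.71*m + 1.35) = -0.252*m^5 + 3.7925*m^4 - 11.8232*m^3 + 1.8374*m^2 - 1.4609*m - 2.214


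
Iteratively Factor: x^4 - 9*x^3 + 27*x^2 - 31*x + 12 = (x - 4)*(x^3 - 5*x^2 + 7*x - 3) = (x - 4)*(x - 3)*(x^2 - 2*x + 1) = (x - 4)*(x - 3)*(x - 1)*(x - 1)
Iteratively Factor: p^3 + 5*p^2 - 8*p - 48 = (p + 4)*(p^2 + p - 12) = (p - 3)*(p + 4)*(p + 4)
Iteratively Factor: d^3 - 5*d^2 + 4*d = (d - 1)*(d^2 - 4*d) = d*(d - 1)*(d - 4)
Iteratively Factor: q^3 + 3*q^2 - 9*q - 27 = (q + 3)*(q^2 - 9) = (q + 3)^2*(q - 3)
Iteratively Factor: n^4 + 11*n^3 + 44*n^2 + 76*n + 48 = (n + 2)*(n^3 + 9*n^2 + 26*n + 24) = (n + 2)*(n + 3)*(n^2 + 6*n + 8) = (n + 2)*(n + 3)*(n + 4)*(n + 2)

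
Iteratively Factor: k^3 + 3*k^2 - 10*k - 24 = (k + 4)*(k^2 - k - 6) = (k + 2)*(k + 4)*(k - 3)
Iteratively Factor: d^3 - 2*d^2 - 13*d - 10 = (d + 1)*(d^2 - 3*d - 10) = (d + 1)*(d + 2)*(d - 5)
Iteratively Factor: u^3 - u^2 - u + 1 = (u - 1)*(u^2 - 1) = (u - 1)^2*(u + 1)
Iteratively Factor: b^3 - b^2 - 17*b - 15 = (b + 1)*(b^2 - 2*b - 15) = (b + 1)*(b + 3)*(b - 5)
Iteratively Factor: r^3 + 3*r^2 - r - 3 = (r - 1)*(r^2 + 4*r + 3) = (r - 1)*(r + 1)*(r + 3)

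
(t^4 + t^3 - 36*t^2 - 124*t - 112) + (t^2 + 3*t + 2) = t^4 + t^3 - 35*t^2 - 121*t - 110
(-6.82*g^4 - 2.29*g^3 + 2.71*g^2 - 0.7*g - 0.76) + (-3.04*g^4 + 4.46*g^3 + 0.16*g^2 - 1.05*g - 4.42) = -9.86*g^4 + 2.17*g^3 + 2.87*g^2 - 1.75*g - 5.18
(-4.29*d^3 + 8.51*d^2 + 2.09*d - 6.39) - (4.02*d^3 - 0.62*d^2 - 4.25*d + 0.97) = -8.31*d^3 + 9.13*d^2 + 6.34*d - 7.36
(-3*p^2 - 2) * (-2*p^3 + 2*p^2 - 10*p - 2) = 6*p^5 - 6*p^4 + 34*p^3 + 2*p^2 + 20*p + 4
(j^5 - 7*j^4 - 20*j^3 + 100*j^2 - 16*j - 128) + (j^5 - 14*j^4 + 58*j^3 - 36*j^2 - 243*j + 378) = 2*j^5 - 21*j^4 + 38*j^3 + 64*j^2 - 259*j + 250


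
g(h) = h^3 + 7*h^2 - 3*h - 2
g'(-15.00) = 462.00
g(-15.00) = -1757.00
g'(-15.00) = 462.00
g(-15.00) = -1757.00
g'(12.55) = 645.21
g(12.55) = 3039.52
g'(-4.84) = -0.48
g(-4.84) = 63.12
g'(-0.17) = -5.29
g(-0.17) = -1.29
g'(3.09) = 68.90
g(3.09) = 85.07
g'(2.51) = 51.04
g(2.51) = 50.38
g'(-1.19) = -15.41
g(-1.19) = 9.80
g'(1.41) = 22.70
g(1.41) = 10.49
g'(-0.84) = -12.64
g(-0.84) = 4.87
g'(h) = 3*h^2 + 14*h - 3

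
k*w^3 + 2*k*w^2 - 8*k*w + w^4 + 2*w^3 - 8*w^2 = w*(k + w)*(w - 2)*(w + 4)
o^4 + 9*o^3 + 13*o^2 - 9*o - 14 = (o - 1)*(o + 1)*(o + 2)*(o + 7)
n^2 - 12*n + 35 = (n - 7)*(n - 5)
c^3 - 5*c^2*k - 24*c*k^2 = c*(c - 8*k)*(c + 3*k)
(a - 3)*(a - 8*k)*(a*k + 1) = a^3*k - 8*a^2*k^2 - 3*a^2*k + a^2 + 24*a*k^2 - 8*a*k - 3*a + 24*k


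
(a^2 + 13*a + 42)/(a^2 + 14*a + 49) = (a + 6)/(a + 7)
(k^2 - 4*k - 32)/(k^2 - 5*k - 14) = (-k^2 + 4*k + 32)/(-k^2 + 5*k + 14)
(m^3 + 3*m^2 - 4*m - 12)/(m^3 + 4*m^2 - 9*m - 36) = (m^2 - 4)/(m^2 + m - 12)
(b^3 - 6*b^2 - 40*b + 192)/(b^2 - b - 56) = (b^2 + 2*b - 24)/(b + 7)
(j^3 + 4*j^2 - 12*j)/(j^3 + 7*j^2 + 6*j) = (j - 2)/(j + 1)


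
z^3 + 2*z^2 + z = z*(z + 1)^2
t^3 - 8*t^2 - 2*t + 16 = (t - 8)*(t - sqrt(2))*(t + sqrt(2))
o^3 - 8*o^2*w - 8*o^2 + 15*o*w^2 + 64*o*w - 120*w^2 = (o - 8)*(o - 5*w)*(o - 3*w)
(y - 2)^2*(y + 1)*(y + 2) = y^4 - y^3 - 6*y^2 + 4*y + 8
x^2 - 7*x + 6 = (x - 6)*(x - 1)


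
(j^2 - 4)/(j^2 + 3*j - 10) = (j + 2)/(j + 5)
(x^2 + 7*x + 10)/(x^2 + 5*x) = (x + 2)/x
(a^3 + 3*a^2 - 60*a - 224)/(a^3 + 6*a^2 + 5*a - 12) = (a^2 - a - 56)/(a^2 + 2*a - 3)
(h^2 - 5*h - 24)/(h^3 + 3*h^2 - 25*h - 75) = (h - 8)/(h^2 - 25)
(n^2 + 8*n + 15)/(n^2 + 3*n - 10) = (n + 3)/(n - 2)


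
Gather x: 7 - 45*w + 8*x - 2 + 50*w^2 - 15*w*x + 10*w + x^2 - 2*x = 50*w^2 - 35*w + x^2 + x*(6 - 15*w) + 5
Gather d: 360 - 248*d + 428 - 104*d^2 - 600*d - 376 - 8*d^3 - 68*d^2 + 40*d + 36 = -8*d^3 - 172*d^2 - 808*d + 448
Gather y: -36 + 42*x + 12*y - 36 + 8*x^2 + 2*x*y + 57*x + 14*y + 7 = 8*x^2 + 99*x + y*(2*x + 26) - 65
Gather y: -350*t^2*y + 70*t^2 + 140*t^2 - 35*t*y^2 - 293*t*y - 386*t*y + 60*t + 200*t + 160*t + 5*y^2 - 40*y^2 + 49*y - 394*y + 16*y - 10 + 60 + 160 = 210*t^2 + 420*t + y^2*(-35*t - 35) + y*(-350*t^2 - 679*t - 329) + 210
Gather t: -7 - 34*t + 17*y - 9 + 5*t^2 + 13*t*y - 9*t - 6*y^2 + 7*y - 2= 5*t^2 + t*(13*y - 43) - 6*y^2 + 24*y - 18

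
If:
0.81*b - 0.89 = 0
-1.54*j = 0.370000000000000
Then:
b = 1.10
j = -0.24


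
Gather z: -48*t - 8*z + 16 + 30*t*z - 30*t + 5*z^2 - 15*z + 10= -78*t + 5*z^2 + z*(30*t - 23) + 26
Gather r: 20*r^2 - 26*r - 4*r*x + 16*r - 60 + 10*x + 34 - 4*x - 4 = 20*r^2 + r*(-4*x - 10) + 6*x - 30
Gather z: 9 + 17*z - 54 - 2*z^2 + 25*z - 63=-2*z^2 + 42*z - 108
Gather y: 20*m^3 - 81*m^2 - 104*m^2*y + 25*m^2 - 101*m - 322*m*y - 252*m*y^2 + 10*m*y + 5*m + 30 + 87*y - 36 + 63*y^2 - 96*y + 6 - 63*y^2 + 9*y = 20*m^3 - 56*m^2 - 252*m*y^2 - 96*m + y*(-104*m^2 - 312*m)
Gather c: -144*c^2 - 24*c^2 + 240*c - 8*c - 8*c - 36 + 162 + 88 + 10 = -168*c^2 + 224*c + 224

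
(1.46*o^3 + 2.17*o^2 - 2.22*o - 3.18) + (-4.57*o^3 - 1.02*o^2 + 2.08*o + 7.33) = -3.11*o^3 + 1.15*o^2 - 0.14*o + 4.15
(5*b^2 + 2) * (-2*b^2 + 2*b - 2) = -10*b^4 + 10*b^3 - 14*b^2 + 4*b - 4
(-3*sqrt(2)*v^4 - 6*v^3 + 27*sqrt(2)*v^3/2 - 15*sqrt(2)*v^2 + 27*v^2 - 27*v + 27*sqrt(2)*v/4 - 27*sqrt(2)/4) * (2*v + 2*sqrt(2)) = -6*sqrt(2)*v^5 - 24*v^4 + 27*sqrt(2)*v^4 - 42*sqrt(2)*v^3 + 108*v^3 - 114*v^2 + 135*sqrt(2)*v^2/2 - 135*sqrt(2)*v/2 + 27*v - 27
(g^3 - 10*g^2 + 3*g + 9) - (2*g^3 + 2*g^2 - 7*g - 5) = -g^3 - 12*g^2 + 10*g + 14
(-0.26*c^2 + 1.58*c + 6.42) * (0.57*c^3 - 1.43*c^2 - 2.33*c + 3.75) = -0.1482*c^5 + 1.2724*c^4 + 2.0058*c^3 - 13.837*c^2 - 9.0336*c + 24.075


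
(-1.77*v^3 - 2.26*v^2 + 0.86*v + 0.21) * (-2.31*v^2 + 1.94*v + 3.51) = 4.0887*v^5 + 1.7868*v^4 - 12.5837*v^3 - 6.7493*v^2 + 3.426*v + 0.7371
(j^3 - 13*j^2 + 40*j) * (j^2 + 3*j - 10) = j^5 - 10*j^4 - 9*j^3 + 250*j^2 - 400*j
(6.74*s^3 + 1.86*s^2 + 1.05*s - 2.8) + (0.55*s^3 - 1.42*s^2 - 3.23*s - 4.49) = 7.29*s^3 + 0.44*s^2 - 2.18*s - 7.29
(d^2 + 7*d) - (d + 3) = d^2 + 6*d - 3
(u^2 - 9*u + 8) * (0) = 0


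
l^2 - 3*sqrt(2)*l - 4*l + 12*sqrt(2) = (l - 4)*(l - 3*sqrt(2))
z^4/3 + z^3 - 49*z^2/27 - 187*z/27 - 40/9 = (z/3 + 1)*(z - 8/3)*(z + 1)*(z + 5/3)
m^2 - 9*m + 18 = (m - 6)*(m - 3)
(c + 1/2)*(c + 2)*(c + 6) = c^3 + 17*c^2/2 + 16*c + 6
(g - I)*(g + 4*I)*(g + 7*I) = g^3 + 10*I*g^2 - 17*g + 28*I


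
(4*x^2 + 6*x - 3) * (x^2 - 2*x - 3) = 4*x^4 - 2*x^3 - 27*x^2 - 12*x + 9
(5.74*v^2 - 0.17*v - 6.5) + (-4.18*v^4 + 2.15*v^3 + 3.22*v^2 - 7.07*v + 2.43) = -4.18*v^4 + 2.15*v^3 + 8.96*v^2 - 7.24*v - 4.07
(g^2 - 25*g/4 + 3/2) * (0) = 0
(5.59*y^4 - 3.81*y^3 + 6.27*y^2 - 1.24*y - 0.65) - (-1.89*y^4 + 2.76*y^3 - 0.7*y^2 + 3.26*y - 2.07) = 7.48*y^4 - 6.57*y^3 + 6.97*y^2 - 4.5*y + 1.42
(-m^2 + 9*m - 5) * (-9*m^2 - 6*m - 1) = 9*m^4 - 75*m^3 - 8*m^2 + 21*m + 5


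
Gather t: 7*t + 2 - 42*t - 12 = -35*t - 10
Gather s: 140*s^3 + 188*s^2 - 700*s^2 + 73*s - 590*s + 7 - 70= 140*s^3 - 512*s^2 - 517*s - 63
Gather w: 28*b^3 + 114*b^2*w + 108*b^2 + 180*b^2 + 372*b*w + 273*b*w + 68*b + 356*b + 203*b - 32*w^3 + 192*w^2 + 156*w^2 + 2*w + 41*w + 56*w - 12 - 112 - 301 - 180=28*b^3 + 288*b^2 + 627*b - 32*w^3 + 348*w^2 + w*(114*b^2 + 645*b + 99) - 605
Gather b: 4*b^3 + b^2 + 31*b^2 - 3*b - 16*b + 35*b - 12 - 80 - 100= 4*b^3 + 32*b^2 + 16*b - 192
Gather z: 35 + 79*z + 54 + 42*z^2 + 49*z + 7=42*z^2 + 128*z + 96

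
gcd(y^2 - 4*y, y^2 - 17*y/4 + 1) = y - 4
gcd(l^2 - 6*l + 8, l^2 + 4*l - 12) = l - 2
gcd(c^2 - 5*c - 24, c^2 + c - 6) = c + 3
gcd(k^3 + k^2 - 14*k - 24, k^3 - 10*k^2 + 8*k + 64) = k^2 - 2*k - 8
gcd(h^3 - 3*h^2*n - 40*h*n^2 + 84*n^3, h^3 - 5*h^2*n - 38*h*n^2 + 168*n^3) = h^2 - h*n - 42*n^2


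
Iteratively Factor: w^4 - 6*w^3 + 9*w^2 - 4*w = (w - 4)*(w^3 - 2*w^2 + w) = (w - 4)*(w - 1)*(w^2 - w) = w*(w - 4)*(w - 1)*(w - 1)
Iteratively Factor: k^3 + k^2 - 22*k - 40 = (k + 2)*(k^2 - k - 20) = (k + 2)*(k + 4)*(k - 5)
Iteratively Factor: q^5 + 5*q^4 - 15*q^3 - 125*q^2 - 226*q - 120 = (q + 3)*(q^4 + 2*q^3 - 21*q^2 - 62*q - 40) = (q - 5)*(q + 3)*(q^3 + 7*q^2 + 14*q + 8) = (q - 5)*(q + 3)*(q + 4)*(q^2 + 3*q + 2) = (q - 5)*(q + 1)*(q + 3)*(q + 4)*(q + 2)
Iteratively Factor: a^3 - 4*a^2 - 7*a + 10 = (a + 2)*(a^2 - 6*a + 5) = (a - 5)*(a + 2)*(a - 1)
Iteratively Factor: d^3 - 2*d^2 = (d - 2)*(d^2) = d*(d - 2)*(d)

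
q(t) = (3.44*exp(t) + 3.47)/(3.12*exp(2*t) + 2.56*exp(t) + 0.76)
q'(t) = (3.44*exp(t) + 3.47)*(-6.24*exp(2*t) - 2.56*exp(t))/(3.12*exp(2*t) + 2.56*exp(t) + 0.76)^2 + 3.44*exp(t)/(3.12*exp(2*t) + 2.56*exp(t) + 0.76)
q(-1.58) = 2.94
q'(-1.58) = -1.14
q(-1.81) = 3.19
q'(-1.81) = -1.04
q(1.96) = 0.16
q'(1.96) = -0.16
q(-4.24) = 4.41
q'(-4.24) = -0.15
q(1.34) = 0.30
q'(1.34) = -0.30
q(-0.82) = 2.00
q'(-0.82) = -1.27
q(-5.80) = 4.53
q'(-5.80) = -0.03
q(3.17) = 0.05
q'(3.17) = -0.05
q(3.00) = 0.06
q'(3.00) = -0.06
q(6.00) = 0.00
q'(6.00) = 0.00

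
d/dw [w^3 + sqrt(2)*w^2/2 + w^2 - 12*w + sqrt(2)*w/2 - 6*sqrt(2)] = 3*w^2 + sqrt(2)*w + 2*w - 12 + sqrt(2)/2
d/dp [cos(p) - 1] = -sin(p)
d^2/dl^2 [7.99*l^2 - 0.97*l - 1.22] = 15.9800000000000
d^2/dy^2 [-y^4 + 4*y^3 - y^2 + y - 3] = -12*y^2 + 24*y - 2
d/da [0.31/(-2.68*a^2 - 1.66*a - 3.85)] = (1.6616*a + 0.5146)/(2.68*a^2 + 1.66*a + 3.85)^2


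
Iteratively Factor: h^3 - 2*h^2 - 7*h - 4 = (h + 1)*(h^2 - 3*h - 4) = (h + 1)^2*(h - 4)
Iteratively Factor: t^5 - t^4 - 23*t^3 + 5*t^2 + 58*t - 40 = (t - 1)*(t^4 - 23*t^2 - 18*t + 40) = (t - 1)^2*(t^3 + t^2 - 22*t - 40) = (t - 1)^2*(t + 4)*(t^2 - 3*t - 10) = (t - 5)*(t - 1)^2*(t + 4)*(t + 2)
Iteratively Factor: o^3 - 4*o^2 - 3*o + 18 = (o - 3)*(o^2 - o - 6) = (o - 3)^2*(o + 2)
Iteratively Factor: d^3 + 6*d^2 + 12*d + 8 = (d + 2)*(d^2 + 4*d + 4) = (d + 2)^2*(d + 2)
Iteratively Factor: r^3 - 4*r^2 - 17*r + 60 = (r - 5)*(r^2 + r - 12) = (r - 5)*(r - 3)*(r + 4)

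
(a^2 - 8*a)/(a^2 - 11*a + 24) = a/(a - 3)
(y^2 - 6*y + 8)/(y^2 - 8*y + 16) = (y - 2)/(y - 4)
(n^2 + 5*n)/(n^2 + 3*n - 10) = n/(n - 2)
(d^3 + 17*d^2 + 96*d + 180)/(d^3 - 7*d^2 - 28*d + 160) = (d^2 + 12*d + 36)/(d^2 - 12*d + 32)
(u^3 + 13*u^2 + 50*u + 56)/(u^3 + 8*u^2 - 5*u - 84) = (u + 2)/(u - 3)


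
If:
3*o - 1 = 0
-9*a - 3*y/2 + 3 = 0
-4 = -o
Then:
No Solution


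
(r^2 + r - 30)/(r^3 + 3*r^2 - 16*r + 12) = (r - 5)/(r^2 - 3*r + 2)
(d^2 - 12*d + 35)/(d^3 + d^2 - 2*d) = (d^2 - 12*d + 35)/(d*(d^2 + d - 2))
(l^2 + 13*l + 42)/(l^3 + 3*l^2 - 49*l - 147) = (l + 6)/(l^2 - 4*l - 21)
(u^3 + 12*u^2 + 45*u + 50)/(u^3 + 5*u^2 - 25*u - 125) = (u + 2)/(u - 5)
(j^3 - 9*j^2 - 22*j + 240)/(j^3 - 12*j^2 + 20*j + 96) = (j + 5)/(j + 2)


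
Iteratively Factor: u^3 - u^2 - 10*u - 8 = (u + 1)*(u^2 - 2*u - 8) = (u + 1)*(u + 2)*(u - 4)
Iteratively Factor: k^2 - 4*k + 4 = (k - 2)*(k - 2)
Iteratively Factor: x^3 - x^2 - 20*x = (x)*(x^2 - x - 20) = x*(x - 5)*(x + 4)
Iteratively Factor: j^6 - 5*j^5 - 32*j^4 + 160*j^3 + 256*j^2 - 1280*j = (j - 4)*(j^5 - j^4 - 36*j^3 + 16*j^2 + 320*j) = (j - 5)*(j - 4)*(j^4 + 4*j^3 - 16*j^2 - 64*j) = (j - 5)*(j - 4)*(j + 4)*(j^3 - 16*j) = (j - 5)*(j - 4)^2*(j + 4)*(j^2 + 4*j) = j*(j - 5)*(j - 4)^2*(j + 4)*(j + 4)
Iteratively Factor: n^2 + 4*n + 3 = (n + 3)*(n + 1)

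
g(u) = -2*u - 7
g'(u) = -2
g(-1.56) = -3.88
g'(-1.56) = -2.00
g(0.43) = -7.86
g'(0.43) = -2.00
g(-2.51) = -1.98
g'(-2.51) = -2.00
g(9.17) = -25.34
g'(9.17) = -2.00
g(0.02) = -7.04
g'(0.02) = -2.00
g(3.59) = -14.18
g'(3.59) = -2.00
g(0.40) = -7.80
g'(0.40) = -2.00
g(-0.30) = -6.40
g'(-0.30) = -2.00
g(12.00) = -31.00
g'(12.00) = -2.00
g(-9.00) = 11.00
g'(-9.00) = -2.00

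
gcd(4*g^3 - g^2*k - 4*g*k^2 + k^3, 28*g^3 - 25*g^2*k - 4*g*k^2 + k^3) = g - k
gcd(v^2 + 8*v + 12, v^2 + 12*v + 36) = v + 6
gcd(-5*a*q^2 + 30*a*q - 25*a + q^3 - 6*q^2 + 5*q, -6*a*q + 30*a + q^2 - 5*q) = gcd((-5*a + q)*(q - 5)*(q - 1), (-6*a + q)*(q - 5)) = q - 5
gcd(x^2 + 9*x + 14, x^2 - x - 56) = x + 7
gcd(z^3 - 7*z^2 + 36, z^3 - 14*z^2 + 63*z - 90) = z^2 - 9*z + 18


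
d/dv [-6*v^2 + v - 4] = 1 - 12*v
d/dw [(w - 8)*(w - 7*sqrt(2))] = 2*w - 7*sqrt(2) - 8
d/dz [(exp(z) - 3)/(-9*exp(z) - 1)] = -28*exp(z)/(9*exp(z) + 1)^2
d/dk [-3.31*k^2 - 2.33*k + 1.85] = -6.62*k - 2.33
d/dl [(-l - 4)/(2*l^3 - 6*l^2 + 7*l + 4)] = 2*(2*l^3 + 9*l^2 - 24*l + 12)/(4*l^6 - 24*l^5 + 64*l^4 - 68*l^3 + l^2 + 56*l + 16)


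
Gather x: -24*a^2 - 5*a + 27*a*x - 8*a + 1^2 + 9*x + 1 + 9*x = -24*a^2 - 13*a + x*(27*a + 18) + 2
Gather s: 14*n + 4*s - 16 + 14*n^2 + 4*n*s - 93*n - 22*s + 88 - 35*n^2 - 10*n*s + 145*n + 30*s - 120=-21*n^2 + 66*n + s*(12 - 6*n) - 48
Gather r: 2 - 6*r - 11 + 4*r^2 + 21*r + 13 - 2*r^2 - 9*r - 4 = 2*r^2 + 6*r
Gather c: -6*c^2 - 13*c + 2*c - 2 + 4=-6*c^2 - 11*c + 2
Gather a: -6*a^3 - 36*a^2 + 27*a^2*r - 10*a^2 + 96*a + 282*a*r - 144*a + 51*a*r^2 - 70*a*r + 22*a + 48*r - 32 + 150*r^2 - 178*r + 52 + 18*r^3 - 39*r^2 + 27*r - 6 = -6*a^3 + a^2*(27*r - 46) + a*(51*r^2 + 212*r - 26) + 18*r^3 + 111*r^2 - 103*r + 14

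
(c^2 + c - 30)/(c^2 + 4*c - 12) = (c - 5)/(c - 2)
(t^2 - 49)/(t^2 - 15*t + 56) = (t + 7)/(t - 8)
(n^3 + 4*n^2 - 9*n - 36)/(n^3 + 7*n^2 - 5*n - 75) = (n^2 + 7*n + 12)/(n^2 + 10*n + 25)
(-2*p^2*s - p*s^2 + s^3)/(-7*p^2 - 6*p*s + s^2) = s*(2*p - s)/(7*p - s)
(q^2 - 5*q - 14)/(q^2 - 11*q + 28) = (q + 2)/(q - 4)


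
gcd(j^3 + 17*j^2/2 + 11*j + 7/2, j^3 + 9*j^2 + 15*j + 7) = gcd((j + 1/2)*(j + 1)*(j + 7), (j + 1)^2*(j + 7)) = j^2 + 8*j + 7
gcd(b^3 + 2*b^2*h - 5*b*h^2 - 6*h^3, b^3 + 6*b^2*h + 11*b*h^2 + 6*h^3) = b^2 + 4*b*h + 3*h^2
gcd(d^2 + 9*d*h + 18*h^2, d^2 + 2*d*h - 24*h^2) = d + 6*h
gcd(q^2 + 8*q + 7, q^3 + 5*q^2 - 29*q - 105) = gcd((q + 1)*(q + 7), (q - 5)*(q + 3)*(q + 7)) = q + 7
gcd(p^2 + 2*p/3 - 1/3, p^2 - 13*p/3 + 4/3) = p - 1/3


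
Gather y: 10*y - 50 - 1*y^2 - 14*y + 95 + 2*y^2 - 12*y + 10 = y^2 - 16*y + 55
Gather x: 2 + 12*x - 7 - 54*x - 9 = -42*x - 14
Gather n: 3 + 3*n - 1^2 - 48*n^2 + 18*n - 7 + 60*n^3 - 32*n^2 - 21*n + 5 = 60*n^3 - 80*n^2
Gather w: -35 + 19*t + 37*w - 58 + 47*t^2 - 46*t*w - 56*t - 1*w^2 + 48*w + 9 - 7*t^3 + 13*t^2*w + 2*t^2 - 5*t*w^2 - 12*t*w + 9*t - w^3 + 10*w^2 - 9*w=-7*t^3 + 49*t^2 - 28*t - w^3 + w^2*(9 - 5*t) + w*(13*t^2 - 58*t + 76) - 84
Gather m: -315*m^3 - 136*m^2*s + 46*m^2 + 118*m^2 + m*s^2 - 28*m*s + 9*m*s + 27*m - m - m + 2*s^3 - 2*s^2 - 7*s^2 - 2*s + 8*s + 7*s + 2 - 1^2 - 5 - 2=-315*m^3 + m^2*(164 - 136*s) + m*(s^2 - 19*s + 25) + 2*s^3 - 9*s^2 + 13*s - 6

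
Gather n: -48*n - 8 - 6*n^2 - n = -6*n^2 - 49*n - 8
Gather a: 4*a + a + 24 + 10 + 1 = 5*a + 35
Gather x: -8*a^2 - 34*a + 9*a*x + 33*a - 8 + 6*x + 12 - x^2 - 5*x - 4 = -8*a^2 - a - x^2 + x*(9*a + 1)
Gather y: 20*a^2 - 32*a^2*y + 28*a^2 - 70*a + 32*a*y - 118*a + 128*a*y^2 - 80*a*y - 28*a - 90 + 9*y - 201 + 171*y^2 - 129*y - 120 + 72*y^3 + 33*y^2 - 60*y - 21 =48*a^2 - 216*a + 72*y^3 + y^2*(128*a + 204) + y*(-32*a^2 - 48*a - 180) - 432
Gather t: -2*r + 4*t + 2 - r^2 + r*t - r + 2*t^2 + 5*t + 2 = -r^2 - 3*r + 2*t^2 + t*(r + 9) + 4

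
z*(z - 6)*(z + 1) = z^3 - 5*z^2 - 6*z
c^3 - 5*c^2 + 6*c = c*(c - 3)*(c - 2)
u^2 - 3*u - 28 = (u - 7)*(u + 4)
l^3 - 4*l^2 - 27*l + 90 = (l - 6)*(l - 3)*(l + 5)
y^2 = y^2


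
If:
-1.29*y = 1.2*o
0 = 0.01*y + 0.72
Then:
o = 77.40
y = -72.00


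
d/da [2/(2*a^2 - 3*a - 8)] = 2*(3 - 4*a)/(-2*a^2 + 3*a + 8)^2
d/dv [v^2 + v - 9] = 2*v + 1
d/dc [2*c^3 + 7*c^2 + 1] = 2*c*(3*c + 7)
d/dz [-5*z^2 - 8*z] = -10*z - 8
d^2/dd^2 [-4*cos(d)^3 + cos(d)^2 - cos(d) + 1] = 4*cos(d) - 2*cos(2*d) + 9*cos(3*d)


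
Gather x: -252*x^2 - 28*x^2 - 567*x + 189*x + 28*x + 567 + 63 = -280*x^2 - 350*x + 630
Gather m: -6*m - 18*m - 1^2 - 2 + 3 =-24*m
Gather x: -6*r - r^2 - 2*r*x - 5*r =-r^2 - 2*r*x - 11*r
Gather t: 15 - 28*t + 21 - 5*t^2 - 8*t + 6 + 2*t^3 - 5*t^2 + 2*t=2*t^3 - 10*t^2 - 34*t + 42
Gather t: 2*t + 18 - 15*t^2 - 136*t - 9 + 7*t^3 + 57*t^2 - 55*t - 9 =7*t^3 + 42*t^2 - 189*t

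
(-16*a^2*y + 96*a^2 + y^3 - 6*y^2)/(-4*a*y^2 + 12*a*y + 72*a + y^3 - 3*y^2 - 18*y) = (4*a + y)/(y + 3)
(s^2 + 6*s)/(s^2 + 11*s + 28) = s*(s + 6)/(s^2 + 11*s + 28)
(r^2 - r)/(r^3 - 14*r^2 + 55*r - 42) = r/(r^2 - 13*r + 42)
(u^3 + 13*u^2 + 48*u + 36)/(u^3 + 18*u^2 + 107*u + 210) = (u^2 + 7*u + 6)/(u^2 + 12*u + 35)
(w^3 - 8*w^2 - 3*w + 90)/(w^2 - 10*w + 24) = (w^2 - 2*w - 15)/(w - 4)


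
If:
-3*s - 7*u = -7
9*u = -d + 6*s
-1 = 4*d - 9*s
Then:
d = 166/71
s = 245/213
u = 36/71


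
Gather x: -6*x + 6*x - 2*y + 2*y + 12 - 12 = 0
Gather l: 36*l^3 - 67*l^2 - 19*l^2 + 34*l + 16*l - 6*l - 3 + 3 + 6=36*l^3 - 86*l^2 + 44*l + 6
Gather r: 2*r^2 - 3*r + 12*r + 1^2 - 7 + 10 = 2*r^2 + 9*r + 4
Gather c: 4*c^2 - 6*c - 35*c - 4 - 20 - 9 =4*c^2 - 41*c - 33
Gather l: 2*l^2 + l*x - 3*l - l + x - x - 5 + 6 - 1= 2*l^2 + l*(x - 4)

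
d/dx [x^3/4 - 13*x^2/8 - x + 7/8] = 3*x^2/4 - 13*x/4 - 1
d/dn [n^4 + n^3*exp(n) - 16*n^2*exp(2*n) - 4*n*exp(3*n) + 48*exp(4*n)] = n^3*exp(n) + 4*n^3 - 32*n^2*exp(2*n) + 3*n^2*exp(n) - 12*n*exp(3*n) - 32*n*exp(2*n) + 192*exp(4*n) - 4*exp(3*n)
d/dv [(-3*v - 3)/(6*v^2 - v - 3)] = 3*(-6*v^2 + v + (v + 1)*(12*v - 1) + 3)/(-6*v^2 + v + 3)^2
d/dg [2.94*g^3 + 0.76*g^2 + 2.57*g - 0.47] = 8.82*g^2 + 1.52*g + 2.57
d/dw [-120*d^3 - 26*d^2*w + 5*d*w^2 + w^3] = -26*d^2 + 10*d*w + 3*w^2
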